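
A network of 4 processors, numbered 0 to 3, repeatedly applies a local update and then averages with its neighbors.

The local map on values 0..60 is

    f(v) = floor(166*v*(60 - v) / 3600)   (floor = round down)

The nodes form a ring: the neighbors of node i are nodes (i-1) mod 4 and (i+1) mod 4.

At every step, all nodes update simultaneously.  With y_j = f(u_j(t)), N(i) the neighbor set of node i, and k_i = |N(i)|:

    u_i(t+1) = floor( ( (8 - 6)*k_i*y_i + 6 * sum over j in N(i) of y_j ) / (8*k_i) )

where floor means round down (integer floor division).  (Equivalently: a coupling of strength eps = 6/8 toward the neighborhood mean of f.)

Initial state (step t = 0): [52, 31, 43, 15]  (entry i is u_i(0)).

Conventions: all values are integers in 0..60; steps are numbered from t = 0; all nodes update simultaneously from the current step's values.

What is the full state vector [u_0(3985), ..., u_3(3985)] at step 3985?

Answer: [37, 37, 37, 37]
Key observation: The state at step 6, [39, 39, 39, 39], reappears at step 8: the system is in a cycle of period 2 from step 6 on.  Therefore the state at step 3985 equals the state at step 6 + ((3985 - 6) mod 2) = 7, which is [37, 37, 37, 37].

Derivation:
t=0: [52, 31, 43, 15]
t=1: [31, 29, 35, 27]
t=2: [41, 40, 40, 40]
t=3: [35, 35, 36, 35]
t=4: [40, 39, 39, 39]
t=5: [36, 36, 37, 36]
t=6: [39, 39, 39, 39]
t=7: [37, 37, 37, 37]
t=8: [39, 39, 39, 39]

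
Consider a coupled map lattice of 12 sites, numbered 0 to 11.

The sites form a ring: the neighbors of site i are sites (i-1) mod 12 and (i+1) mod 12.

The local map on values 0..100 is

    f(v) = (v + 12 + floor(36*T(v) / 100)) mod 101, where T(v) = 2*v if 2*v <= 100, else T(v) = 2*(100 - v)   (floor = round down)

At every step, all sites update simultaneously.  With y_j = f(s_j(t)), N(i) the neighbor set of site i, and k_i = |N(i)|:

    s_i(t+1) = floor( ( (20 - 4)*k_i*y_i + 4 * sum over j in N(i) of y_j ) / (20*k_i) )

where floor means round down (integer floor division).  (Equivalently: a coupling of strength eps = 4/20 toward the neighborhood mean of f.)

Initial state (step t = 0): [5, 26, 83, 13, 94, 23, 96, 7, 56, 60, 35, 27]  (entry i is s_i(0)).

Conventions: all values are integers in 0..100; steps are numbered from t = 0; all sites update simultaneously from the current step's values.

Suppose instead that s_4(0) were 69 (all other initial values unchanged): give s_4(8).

Simulating step by step:
t=0: [5, 26, 83, 13, 69, 23, 96, 7, 56, 60, 35, 27]
t=1: [27, 47, 13, 28, 10, 41, 14, 30, 91, 97, 73, 55]
t=2: [65, 82, 42, 54, 37, 72, 43, 54, 13, 9, 13, 85]
t=3: [1, 12, 77, 95, 70, 18, 78, 91, 39, 28, 30, 8]
t=4: [16, 27, 7, 7, 6, 34, 8, 14, 70, 62, 58, 27]
t=5: [42, 52, 27, 23, 27, 60, 30, 31, 5, 10, 85, 60]
t=6: [87, 92, 61, 52, 61, 92, 66, 60, 25, 25, 17, 89]
t=7: [7, 7, 10, 78, 10, 6, 11, 85, 59, 53, 39, 10]
t=8: [24, 24, 26, 9, 25, 23, 26, 17, 90, 96, 75, 33]

Answer: s_4(8) = 25
Key observation: This trace re-runs the system from the modified initial state.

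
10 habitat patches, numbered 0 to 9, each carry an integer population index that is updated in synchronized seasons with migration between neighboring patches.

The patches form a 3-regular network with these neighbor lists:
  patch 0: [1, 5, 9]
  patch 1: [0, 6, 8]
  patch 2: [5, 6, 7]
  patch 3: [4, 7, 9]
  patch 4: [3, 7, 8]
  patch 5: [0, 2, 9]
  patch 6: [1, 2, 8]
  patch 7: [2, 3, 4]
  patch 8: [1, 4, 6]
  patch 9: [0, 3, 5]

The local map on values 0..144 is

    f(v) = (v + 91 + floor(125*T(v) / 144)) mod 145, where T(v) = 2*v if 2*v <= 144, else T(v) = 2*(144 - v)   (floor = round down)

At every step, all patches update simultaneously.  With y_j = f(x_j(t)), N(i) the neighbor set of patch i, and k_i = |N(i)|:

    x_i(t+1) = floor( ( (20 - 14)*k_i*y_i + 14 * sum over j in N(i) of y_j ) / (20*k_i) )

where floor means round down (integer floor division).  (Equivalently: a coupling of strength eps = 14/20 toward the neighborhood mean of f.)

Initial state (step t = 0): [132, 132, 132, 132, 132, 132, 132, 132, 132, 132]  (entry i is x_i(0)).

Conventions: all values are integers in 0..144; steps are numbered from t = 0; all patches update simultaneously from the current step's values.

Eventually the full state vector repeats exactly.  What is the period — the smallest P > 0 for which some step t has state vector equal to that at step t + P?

Answer: 2
Key observation: The state at step 9, [112, 112, 112, 112, 112, 112, 112, 112, 112, 112], reappears at step 11 — and no state repeats earlier — so the cycle the system enters has period 2.

Derivation:
t=0: [132, 132, 132, 132, 132, 132, 132, 132, 132, 132]
t=1: [98, 98, 98, 98, 98, 98, 98, 98, 98, 98]
t=2: [123, 123, 123, 123, 123, 123, 123, 123, 123, 123]
t=3: [105, 105, 105, 105, 105, 105, 105, 105, 105, 105]
t=4: [118, 118, 118, 118, 118, 118, 118, 118, 118, 118]
t=5: [109, 109, 109, 109, 109, 109, 109, 109, 109, 109]
t=6: [115, 115, 115, 115, 115, 115, 115, 115, 115, 115]
t=7: [111, 111, 111, 111, 111, 111, 111, 111, 111, 111]
t=8: [114, 114, 114, 114, 114, 114, 114, 114, 114, 114]
t=9: [112, 112, 112, 112, 112, 112, 112, 112, 112, 112]
t=10: [113, 113, 113, 113, 113, 113, 113, 113, 113, 113]
t=11: [112, 112, 112, 112, 112, 112, 112, 112, 112, 112]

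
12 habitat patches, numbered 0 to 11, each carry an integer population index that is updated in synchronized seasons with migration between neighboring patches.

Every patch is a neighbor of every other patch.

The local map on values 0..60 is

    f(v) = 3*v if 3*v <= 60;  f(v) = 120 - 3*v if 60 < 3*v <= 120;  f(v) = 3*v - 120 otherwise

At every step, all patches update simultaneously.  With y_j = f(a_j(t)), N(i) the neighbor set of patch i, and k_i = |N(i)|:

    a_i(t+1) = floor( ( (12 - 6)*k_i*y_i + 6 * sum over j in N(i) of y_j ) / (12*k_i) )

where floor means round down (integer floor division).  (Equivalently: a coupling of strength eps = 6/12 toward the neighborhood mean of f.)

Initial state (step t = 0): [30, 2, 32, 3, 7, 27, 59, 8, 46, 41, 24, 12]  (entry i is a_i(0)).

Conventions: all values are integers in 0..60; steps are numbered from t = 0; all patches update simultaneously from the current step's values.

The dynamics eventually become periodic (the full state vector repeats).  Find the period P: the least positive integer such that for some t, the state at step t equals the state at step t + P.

Simulating step by step:
t=0: [30, 2, 32, 3, 7, 27, 59, 8, 46, 41, 24, 12]
t=1: [27, 17, 25, 18, 23, 32, 40, 25, 22, 15, 36, 30]
t=2: [38, 43, 40, 45, 43, 31, 20, 40, 45, 40, 25, 34]
t=3: [12, 13, 9, 16, 13, 21, 36, 9, 16, 9, 29, 17]
t=4: [36, 37, 32, 42, 37, 46, 25, 32, 42, 32, 35, 43]
t=5: [14, 13, 20, 11, 13, 17, 29, 20, 11, 20, 15, 13]
t=6: [43, 42, 51, 39, 42, 47, 39, 51, 39, 51, 44, 42]
t=7: [11, 10, 22, 9, 10, 17, 9, 22, 9, 22, 13, 10]
t=8: [35, 34, 45, 33, 34, 43, 33, 45, 33, 45, 38, 34]
t=9: [15, 16, 15, 18, 16, 12, 18, 15, 18, 15, 11, 16]
t=10: [45, 47, 45, 49, 47, 41, 49, 45, 49, 45, 40, 47]
t=11: [16, 18, 16, 21, 18, 10, 21, 16, 21, 16, 9, 18]
t=12: [48, 51, 48, 52, 51, 40, 52, 48, 52, 48, 38, 51]
t=13: [24, 29, 24, 30, 29, 14, 30, 24, 30, 24, 16, 29]
t=14: [43, 36, 43, 35, 36, 40, 35, 43, 35, 43, 43, 36]
t=15: [9, 11, 9, 12, 11, 5, 12, 9, 12, 9, 9, 11]
t=16: [28, 31, 28, 32, 31, 23, 32, 28, 32, 28, 28, 31]
t=17: [33, 29, 33, 28, 29, 40, 28, 33, 28, 33, 33, 29]
t=18: [23, 29, 23, 30, 29, 14, 30, 23, 30, 23, 23, 29]
t=19: [45, 37, 45, 35, 37, 41, 35, 45, 35, 45, 45, 37]
t=20: [13, 10, 13, 13, 10, 8, 13, 13, 13, 13, 13, 10]
t=21: [37, 33, 37, 37, 33, 30, 37, 37, 37, 37, 37, 33]
t=22: [11, 17, 11, 11, 17, 21, 11, 11, 11, 11, 11, 17]
t=23: [36, 44, 36, 36, 44, 47, 36, 36, 36, 36, 36, 44]
t=24: [12, 12, 12, 12, 12, 16, 12, 12, 12, 12, 12, 12]
t=25: [36, 36, 36, 36, 36, 42, 36, 36, 36, 36, 36, 36]
t=26: [11, 11, 11, 11, 11, 9, 11, 11, 11, 11, 11, 11]
t=27: [32, 32, 32, 32, 32, 30, 32, 32, 32, 32, 32, 32]
t=28: [24, 24, 24, 24, 24, 27, 24, 24, 24, 24, 24, 24]
t=29: [47, 47, 47, 47, 47, 43, 47, 47, 47, 47, 47, 47]
t=30: [20, 20, 20, 20, 20, 15, 20, 20, 20, 20, 20, 20]
t=31: [59, 59, 59, 59, 59, 52, 59, 59, 59, 59, 59, 59]
t=32: [56, 56, 56, 56, 56, 46, 56, 56, 56, 56, 56, 56]
t=33: [46, 46, 46, 46, 46, 33, 46, 46, 46, 46, 46, 46]
t=34: [18, 18, 18, 18, 18, 19, 18, 18, 18, 18, 18, 18]
t=35: [54, 54, 54, 54, 54, 55, 54, 54, 54, 54, 54, 54]
t=36: [42, 42, 42, 42, 42, 43, 42, 42, 42, 42, 42, 42]
t=37: [6, 6, 6, 6, 6, 7, 6, 6, 6, 6, 6, 6]
t=38: [18, 18, 18, 18, 18, 19, 18, 18, 18, 18, 18, 18]

Answer: 4
Key observation: The state at step 34, [18, 18, 18, 18, 18, 19, 18, 18, 18, 18, 18, 18], reappears at step 38 — and no state repeats earlier — so the cycle the system enters has period 4.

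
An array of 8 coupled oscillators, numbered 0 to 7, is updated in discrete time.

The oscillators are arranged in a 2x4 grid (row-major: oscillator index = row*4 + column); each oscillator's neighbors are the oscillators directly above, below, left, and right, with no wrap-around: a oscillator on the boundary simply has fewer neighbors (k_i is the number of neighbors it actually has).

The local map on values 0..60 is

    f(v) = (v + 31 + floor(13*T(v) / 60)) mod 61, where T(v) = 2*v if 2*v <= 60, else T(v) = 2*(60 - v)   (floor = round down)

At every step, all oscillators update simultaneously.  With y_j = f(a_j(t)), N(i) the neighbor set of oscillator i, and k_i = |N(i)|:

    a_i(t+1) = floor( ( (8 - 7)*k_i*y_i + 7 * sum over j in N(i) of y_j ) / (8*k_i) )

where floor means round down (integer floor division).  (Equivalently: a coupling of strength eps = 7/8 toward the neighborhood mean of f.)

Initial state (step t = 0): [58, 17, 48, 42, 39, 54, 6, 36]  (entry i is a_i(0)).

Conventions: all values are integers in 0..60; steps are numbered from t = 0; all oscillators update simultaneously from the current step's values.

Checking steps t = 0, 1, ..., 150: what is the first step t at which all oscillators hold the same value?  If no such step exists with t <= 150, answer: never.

Simulating step by step:
t=0: [58, 17, 48, 42, 39, 54, 6, 36]  (not all equal)
t=1: [35, 29, 35, 19, 25, 35, 23, 27]  (not all equal)
t=2: [8, 14, 22, 17, 13, 7, 11, 27]  (not all equal)
t=3: [49, 30, 44, 10, 42, 47, 20, 45]  (not all equal)
t=4: [16, 20, 36, 23, 22, 29, 25, 48]  (not all equal)
t=5: [32, 30, 21, 17, 28, 20, 15, 5]  (not all equal)
t=6: [11, 22, 35, 23, 33, 29, 34, 51]  (not all equal)
t=7: [12, 21, 7, 17, 26, 10, 16, 10]  (not all equal)
t=8: [9, 39, 36, 44, 41, 23, 44, 52]  (not all equal)
t=9: [21, 20, 18, 20, 22, 16, 15, 20]  (not all equal)
t=10: [26, 39, 56, 57, 23, 39, 55, 55]  (not all equal)
t=11: [9, 17, 24, 27, 11, 15, 24, 27]  (not all equal)
t=12: [49, 35, 20, 6, 47, 37, 19, 6]  (not all equal)
t=13: [19, 30, 40, 47, 19, 29, 40, 47]  (not all equal)
t=14: [38, 27, 17, 20, 37, 27, 17, 20]  (not all equal)
t=15: [12, 24, 42, 57, 12, 24, 42, 57]  (not all equal)
t=16: [28, 21, 17, 24, 28, 21, 17, 24]  (not all equal)
t=17: [5, 18, 24, 26, 5, 18, 24, 26]  (not all equal)
t=18: [45, 35, 20, 5, 45, 35, 20, 5]  (not all equal)
t=19: [18, 29, 40, 47, 18, 29, 40, 47]  (not all equal)
t=20: [36, 26, 17, 20, 36, 26, 17, 20]  (not all equal)
t=21: [12, 23, 42, 57, 12, 23, 42, 57]  (not all equal)
t=22: [27, 20, 16, 24, 27, 20, 16, 24]  (not all equal)
t=23: [30, 42, 40, 25, 30, 42, 40, 25]  (not all equal)
t=24: [15, 16, 14, 10, 15, 16, 14, 10]  (not all equal)
t=25: [52, 52, 49, 47, 52, 52, 49, 47]  (not all equal)
t=26: [25, 24, 23, 22, 25, 24, 23, 22]  (not all equal)
t=27: [4, 3, 2, 1, 4, 3, 2, 1]  (not all equal)
t=28: [35, 34, 33, 32, 35, 34, 33, 32]  (not all equal)
t=29: [15, 14, 14, 14, 15, 14, 14, 14]  (not all equal)
t=30: [51, 51, 51, 51, 51, 51, 51, 51]  (all equal)

Answer: 30
Key observation: Synchronization is absorbing here: once all oscillators are equal they stay equal, and step 30 is the first all-equal step.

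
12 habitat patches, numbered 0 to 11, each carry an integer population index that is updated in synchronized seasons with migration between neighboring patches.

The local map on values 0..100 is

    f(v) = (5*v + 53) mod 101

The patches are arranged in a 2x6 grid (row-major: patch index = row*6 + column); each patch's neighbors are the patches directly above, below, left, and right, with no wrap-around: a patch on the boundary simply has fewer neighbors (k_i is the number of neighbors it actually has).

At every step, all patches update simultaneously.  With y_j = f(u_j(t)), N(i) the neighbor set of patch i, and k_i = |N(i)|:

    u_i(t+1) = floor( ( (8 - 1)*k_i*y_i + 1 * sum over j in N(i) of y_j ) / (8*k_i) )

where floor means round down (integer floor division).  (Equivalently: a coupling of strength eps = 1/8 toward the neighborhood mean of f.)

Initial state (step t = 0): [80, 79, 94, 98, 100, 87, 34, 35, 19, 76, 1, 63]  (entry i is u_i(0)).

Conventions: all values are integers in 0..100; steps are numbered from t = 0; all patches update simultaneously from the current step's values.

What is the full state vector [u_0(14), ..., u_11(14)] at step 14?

Simulating step by step:
t=0: [80, 79, 94, 98, 100, 87, 34, 35, 19, 76, 1, 63]
t=1: [46, 42, 21, 37, 49, 80, 23, 27, 44, 31, 56, 65]
t=2: [78, 62, 56, 38, 88, 53, 69, 84, 68, 10, 33, 70]
t=3: [43, 58, 34, 40, 80, 24, 89, 70, 82, 7, 21, 89]
t=4: [66, 42, 24, 51, 50, 71, 92, 95, 60, 83, 59, 90]
t=5: [74, 60, 67, 10, 2, 9, 13, 25, 50, 60, 46, 89]
t=6: [20, 51, 76, 10, 62, 95, 20, 70, 8, 47, 79, 93]
t=7: [49, 11, 29, 9, 55, 24, 55, 93, 90, 81, 45, 15]
t=8: [86, 14, 93, 93, 32, 66, 28, 16, 93, 58, 70, 32]
t=9: [76, 24, 13, 14, 17, 71, 87, 33, 14, 40, 90, 20]
t=10: [35, 65, 19, 23, 37, 9, 76, 21, 22, 50, 92, 51]
t=11: [29, 71, 49, 62, 38, 88, 30, 56, 58, 5, 8, 11]
t=12: [85, 12, 88, 61, 45, 80, 8, 28, 43, 76, 86, 17]
t=13: [71, 21, 83, 56, 74, 49, 91, 87, 66, 33, 75, 40]
t=14: [7, 56, 62, 30, 22, 88, 8, 79, 76, 19, 24, 52]

Answer: [7, 56, 62, 30, 22, 88, 8, 79, 76, 19, 24, 52]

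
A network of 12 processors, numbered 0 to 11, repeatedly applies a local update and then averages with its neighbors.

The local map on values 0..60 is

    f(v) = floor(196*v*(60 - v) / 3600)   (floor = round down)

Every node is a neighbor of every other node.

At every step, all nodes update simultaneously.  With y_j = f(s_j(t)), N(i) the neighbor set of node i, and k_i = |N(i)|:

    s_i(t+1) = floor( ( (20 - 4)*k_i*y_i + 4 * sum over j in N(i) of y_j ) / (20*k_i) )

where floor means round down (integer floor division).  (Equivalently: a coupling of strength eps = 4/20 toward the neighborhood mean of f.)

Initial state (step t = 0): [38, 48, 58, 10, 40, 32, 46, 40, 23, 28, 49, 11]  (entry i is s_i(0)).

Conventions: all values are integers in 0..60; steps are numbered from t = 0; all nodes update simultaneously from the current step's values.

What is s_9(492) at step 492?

Simulating step by step:
t=0: [38, 48, 58, 10, 40, 32, 46, 40, 23, 28, 49, 11]
t=1: [43, 32, 12, 28, 41, 45, 35, 41, 43, 45, 30, 30]
t=2: [39, 46, 33, 46, 42, 37, 45, 42, 39, 37, 47, 47]
t=3: [43, 36, 46, 36, 40, 44, 36, 40, 43, 44, 34, 34]
t=4: [39, 46, 36, 46, 42, 39, 46, 42, 39, 39, 46, 46]
t=5: [43, 36, 45, 36, 40, 43, 36, 40, 43, 43, 36, 36]
t=6: [39, 46, 37, 46, 42, 39, 46, 42, 39, 39, 46, 46]
t=7: [43, 36, 44, 36, 40, 43, 36, 40, 43, 43, 36, 36]
t=8: [39, 46, 39, 46, 42, 39, 46, 42, 39, 39, 46, 46]
t=9: [43, 36, 43, 36, 40, 43, 36, 40, 43, 43, 36, 36]
t=10: [39, 46, 39, 46, 43, 39, 46, 43, 39, 39, 46, 46]
t=11: [43, 35, 43, 35, 39, 43, 35, 39, 43, 43, 35, 35]
t=12: [39, 46, 39, 46, 43, 39, 46, 43, 39, 39, 46, 46]

Answer: s_9(492) = 39
Key observation: The state at step 10, [39, 46, 39, 46, 43, 39, 46, 43, 39, 39, 46, 46], reappears at step 12: the system is in a cycle of period 2 from step 10 on.  Therefore the state at step 492 equals the state at step 10 + ((492 - 10) mod 2) = 10, which is [39, 46, 39, 46, 43, 39, 46, 43, 39, 39, 46, 46].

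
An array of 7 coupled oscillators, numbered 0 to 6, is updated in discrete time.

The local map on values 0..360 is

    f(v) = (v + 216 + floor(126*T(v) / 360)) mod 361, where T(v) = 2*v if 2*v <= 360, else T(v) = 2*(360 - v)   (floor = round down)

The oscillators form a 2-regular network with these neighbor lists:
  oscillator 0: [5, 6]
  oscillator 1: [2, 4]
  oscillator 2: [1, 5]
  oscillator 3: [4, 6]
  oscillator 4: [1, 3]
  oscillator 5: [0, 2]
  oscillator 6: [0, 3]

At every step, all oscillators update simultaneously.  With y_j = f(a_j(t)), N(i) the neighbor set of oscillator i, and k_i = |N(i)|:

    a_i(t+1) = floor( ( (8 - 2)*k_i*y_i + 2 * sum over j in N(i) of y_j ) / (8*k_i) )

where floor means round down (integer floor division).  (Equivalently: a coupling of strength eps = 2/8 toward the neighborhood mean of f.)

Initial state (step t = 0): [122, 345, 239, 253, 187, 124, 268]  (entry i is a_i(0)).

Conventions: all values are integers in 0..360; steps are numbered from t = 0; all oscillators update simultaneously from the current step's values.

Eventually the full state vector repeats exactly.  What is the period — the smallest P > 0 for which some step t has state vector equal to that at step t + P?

Answer: 11
Key observation: The state at step 41, [161, 161, 161, 161, 161, 161, 161], reappears at step 52 — and no state repeats earlier — so the cycle the system enters has period 11.

Derivation:
t=0: [122, 345, 239, 253, 187, 124, 268]
t=1: [78, 200, 167, 180, 171, 78, 170]
t=2: [322, 160, 167, 156, 149, 321, 171]
t=3: [195, 126, 144, 121, 111, 194, 149]
t=4: [157, 69, 103, 63, 48, 156, 109]
t=5: [110, 290, 79, 284, 304, 108, 85]
t=6: [81, 214, 291, 213, 196, 77, 299]
t=7: [332, 173, 210, 172, 166, 327, 212]
t=8: [201, 150, 171, 148, 139, 200, 171]
t=9: [164, 112, 143, 109, 95, 164, 142]
t=10: [128, 48, 95, 44, 22, 128, 93]
t=11: [64, 256, 58, 250, 263, 65, 55]
t=12: [322, 199, 299, 198, 184, 324, 295]
t=13: [202, 169, 193, 169, 163, 202, 192]
t=14: [166, 143, 161, 143, 134, 166, 161]
t=15: [135, 99, 125, 99, 86, 135, 125]
t=16: [81, 25, 63, 25, 6, 81, 63]
t=17: [349, 262, 318, 262, 234, 349, 318]
t=18: [209, 186, 201, 186, 179, 209, 201]
t=19: [168, 162, 166, 162, 159, 168, 166]
t=20: [139, 130, 136, 130, 126, 139, 136]
t=21: [90, 76, 85, 76, 70, 90, 85]
t=22: [52, 345, 314, 345, 337, 52, 314]
t=23: [291, 208, 215, 208, 208, 291, 215]
t=24: [191, 169, 173, 169, 169, 191, 173]
t=25: [162, 142, 150, 142, 142, 162, 150]
t=26: [127, 97, 110, 97, 96, 127, 110]
t=27: [66, 21, 42, 21, 18, 66, 42]
t=28: [322, 254, 287, 254, 247, 322, 287]
t=29: [201, 184, 193, 184, 181, 201, 193]
t=30: [166, 162, 164, 162, 161, 166, 164]
t=31: [136, 130, 133, 130, 128, 136, 133]
t=32: [85, 76, 81, 76, 73, 85, 81]
t=33: [359, 345, 352, 345, 341, 359, 352]
t=34: [213, 210, 212, 210, 209, 213, 212]
t=35: [170, 169, 170, 169, 169, 170, 170]
t=36: [144, 142, 143, 142, 142, 144, 143]
t=37: [98, 96, 97, 96, 96, 98, 97]
t=38: [20, 18, 19, 18, 18, 20, 19]
t=39: [249, 246, 248, 246, 246, 249, 248]
t=40: [181, 180, 180, 180, 180, 181, 180]
t=41: [161, 161, 161, 161, 161, 161, 161]
t=42: [128, 128, 128, 128, 128, 128, 128]
t=43: [72, 72, 72, 72, 72, 72, 72]
t=44: [338, 338, 338, 338, 338, 338, 338]
t=45: [208, 208, 208, 208, 208, 208, 208]
t=46: [169, 169, 169, 169, 169, 169, 169]
t=47: [142, 142, 142, 142, 142, 142, 142]
t=48: [96, 96, 96, 96, 96, 96, 96]
t=49: [18, 18, 18, 18, 18, 18, 18]
t=50: [246, 246, 246, 246, 246, 246, 246]
t=51: [180, 180, 180, 180, 180, 180, 180]
t=52: [161, 161, 161, 161, 161, 161, 161]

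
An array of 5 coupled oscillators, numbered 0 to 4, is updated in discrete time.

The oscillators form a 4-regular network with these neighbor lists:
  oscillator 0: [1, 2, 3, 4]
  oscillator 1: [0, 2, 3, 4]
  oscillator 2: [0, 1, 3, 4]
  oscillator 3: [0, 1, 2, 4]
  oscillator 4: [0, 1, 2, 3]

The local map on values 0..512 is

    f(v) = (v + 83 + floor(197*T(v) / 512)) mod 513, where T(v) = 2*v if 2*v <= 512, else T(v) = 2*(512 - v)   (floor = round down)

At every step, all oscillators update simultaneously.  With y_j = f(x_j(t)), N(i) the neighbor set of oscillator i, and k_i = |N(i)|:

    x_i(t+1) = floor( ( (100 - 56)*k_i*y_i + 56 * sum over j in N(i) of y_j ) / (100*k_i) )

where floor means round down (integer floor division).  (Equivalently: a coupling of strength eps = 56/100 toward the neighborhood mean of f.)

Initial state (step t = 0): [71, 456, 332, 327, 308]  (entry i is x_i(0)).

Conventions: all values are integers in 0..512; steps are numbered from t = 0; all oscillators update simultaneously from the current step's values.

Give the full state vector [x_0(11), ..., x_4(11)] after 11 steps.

Simulating step by step:
t=0: [71, 456, 332, 327, 308]
t=1: [117, 75, 66, 66, 64]
t=2: [240, 218, 213, 213, 212]
t=3: [481, 469, 466, 466, 466]
t=4: [72, 71, 71, 71, 71]
t=5: [208, 208, 208, 208, 208]
t=6: [451, 451, 451, 451, 451]
t=7: [67, 67, 67, 67, 67]
t=8: [201, 201, 201, 201, 201]
t=9: [438, 438, 438, 438, 438]
t=10: [64, 64, 64, 64, 64]
t=11: [196, 196, 196, 196, 196]

Answer: [196, 196, 196, 196, 196]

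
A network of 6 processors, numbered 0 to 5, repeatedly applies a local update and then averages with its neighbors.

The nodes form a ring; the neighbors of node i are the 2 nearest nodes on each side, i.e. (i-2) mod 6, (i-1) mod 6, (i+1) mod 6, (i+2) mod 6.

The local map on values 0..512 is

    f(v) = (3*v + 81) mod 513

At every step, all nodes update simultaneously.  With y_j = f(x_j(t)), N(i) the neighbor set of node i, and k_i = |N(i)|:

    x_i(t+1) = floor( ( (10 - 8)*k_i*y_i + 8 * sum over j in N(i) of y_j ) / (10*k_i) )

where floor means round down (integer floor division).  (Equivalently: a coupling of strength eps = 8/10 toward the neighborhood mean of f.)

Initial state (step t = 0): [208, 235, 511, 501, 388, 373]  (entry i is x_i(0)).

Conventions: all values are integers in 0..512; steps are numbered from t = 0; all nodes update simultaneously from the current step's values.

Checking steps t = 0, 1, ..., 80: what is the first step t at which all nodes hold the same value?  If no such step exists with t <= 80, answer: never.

Answer: 16
Key observation: Synchronization is absorbing here: once all nodes are equal they stay equal, and step 16 is the first all-equal step.

Derivation:
t=0: [208, 235, 511, 501, 388, 373]  (not all equal)
t=1: [186, 151, 160, 157, 141, 180]  (not all equal)
t=2: [161, 68, 147, 144, 165, 159]  (not all equal)
t=3: [90, 78, 81, 80, 33, 88]  (not all equal)
t=4: [303, 331, 298, 297, 304, 302]  (not all equal)
t=5: [388, 384, 385, 384, 470, 387]  (not all equal)
t=6: [263, 211, 261, 261, 263, 262]  (not all equal)
t=7: [324, 322, 323, 322, 354, 324]  (not all equal)
t=8: [43, 24, 42, 42, 43, 42]  (not all equal)
t=9: [197, 196, 197, 196, 208, 197]  (not all equal)
t=10: [165, 157, 164, 164, 165, 164]  (not all equal)
t=11: [57, 56, 57, 56, 61, 57]  (not all equal)
t=12: [253, 250, 253, 253, 253, 253]  (not all equal)
t=13: [325, 325, 325, 325, 327, 325]  (not all equal)
t=14: [31, 30, 31, 31, 31, 31]  (not all equal)
t=15: [173, 173, 173, 173, 174, 173]  (not all equal)
t=16: [87, 87, 87, 87, 87, 87]  (all equal)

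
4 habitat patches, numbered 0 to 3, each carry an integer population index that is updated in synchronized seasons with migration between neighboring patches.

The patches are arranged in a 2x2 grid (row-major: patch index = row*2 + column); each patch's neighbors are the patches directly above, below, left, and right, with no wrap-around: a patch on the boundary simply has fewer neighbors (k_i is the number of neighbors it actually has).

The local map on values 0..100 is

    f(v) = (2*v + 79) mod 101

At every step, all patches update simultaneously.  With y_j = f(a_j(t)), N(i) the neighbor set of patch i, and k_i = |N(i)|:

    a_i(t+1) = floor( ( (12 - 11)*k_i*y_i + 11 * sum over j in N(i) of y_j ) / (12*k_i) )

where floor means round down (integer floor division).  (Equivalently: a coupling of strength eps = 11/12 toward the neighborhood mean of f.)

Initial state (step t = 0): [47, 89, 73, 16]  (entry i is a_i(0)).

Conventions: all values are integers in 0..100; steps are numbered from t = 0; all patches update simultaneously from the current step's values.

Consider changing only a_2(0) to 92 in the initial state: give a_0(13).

Simulating step by step:
t=0: [47, 89, 92, 16]
t=1: [59, 42, 42, 54]
t=2: [64, 88, 88, 64]
t=3: [49, 9, 9, 49]
t=4: [95, 77, 77, 95]
t=5: [34, 64, 64, 34]
t=6: [8, 42, 42, 8]
t=7: [64, 92, 92, 64]
t=8: [56, 9, 9, 56]
t=9: [96, 90, 90, 96]
t=10: [58, 68, 68, 58]
t=11: [19, 87, 87, 19]
t=12: [48, 18, 18, 48]
t=13: [19, 69, 69, 19]

Answer: a_0(13) = 19
Key observation: This trace re-runs the system from the modified initial state.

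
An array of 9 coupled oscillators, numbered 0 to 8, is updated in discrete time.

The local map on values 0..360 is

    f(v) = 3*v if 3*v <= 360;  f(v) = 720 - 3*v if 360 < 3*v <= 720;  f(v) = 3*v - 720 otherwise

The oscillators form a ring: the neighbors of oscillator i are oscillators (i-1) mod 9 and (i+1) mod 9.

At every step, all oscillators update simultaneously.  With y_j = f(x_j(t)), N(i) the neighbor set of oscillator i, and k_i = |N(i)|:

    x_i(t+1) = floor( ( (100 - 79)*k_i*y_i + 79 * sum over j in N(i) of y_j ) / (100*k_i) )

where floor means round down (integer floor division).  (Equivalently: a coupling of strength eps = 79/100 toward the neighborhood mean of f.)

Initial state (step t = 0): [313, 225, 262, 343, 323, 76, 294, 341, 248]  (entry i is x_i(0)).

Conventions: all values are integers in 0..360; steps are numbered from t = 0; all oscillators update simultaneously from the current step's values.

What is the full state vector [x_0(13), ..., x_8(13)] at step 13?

Simulating step by step:
t=0: [313, 225, 262, 343, 323, 76, 294, 341, 248]
t=1: [73, 122, 153, 189, 264, 210, 243, 137, 211]
t=2: [220, 263, 255, 163, 111, 50, 159, 102, 226]
t=3: [56, 55, 127, 197, 220, 259, 231, 176, 153]
t=4: [203, 234, 187, 184, 86, 46, 104, 154, 197]
t=5: [81, 110, 106, 199, 175, 254, 221, 228, 172]
t=6: [261, 290, 245, 228, 106, 108, 42, 110, 153]
t=7: [175, 62, 76, 139, 208, 243, 284, 222, 210]
t=8: [149, 206, 241, 191, 143, 91, 52, 99, 117]
t=9: [236, 130, 98, 147, 227, 233, 257, 262, 298]
t=10: [201, 190, 302, 190, 126, 39, 45, 102, 67]
t=11: [163, 151, 157, 240, 177, 212, 195, 196, 209]
t=12: [190, 245, 157, 173, 72, 145, 113, 117, 162]
t=13: [129, 160, 137, 225, 237, 279, 322, 300, 247]

Answer: [129, 160, 137, 225, 237, 279, 322, 300, 247]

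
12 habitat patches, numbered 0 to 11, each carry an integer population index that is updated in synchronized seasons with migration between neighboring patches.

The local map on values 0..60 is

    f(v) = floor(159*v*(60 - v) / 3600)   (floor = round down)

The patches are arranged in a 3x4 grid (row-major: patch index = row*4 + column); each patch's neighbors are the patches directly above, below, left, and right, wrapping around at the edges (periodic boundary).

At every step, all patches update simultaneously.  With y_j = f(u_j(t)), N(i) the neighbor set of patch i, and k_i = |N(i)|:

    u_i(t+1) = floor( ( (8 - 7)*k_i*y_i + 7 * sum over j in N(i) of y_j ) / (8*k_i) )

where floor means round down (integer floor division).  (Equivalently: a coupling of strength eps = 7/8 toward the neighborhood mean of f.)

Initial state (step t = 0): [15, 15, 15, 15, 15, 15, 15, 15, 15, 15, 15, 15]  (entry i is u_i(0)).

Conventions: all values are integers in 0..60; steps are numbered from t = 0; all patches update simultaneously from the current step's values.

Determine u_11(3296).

Simulating step by step:
t=0: [15, 15, 15, 15, 15, 15, 15, 15, 15, 15, 15, 15]
t=1: [29, 29, 29, 29, 29, 29, 29, 29, 29, 29, 29, 29]
t=2: [39, 39, 39, 39, 39, 39, 39, 39, 39, 39, 39, 39]
t=3: [36, 36, 36, 36, 36, 36, 36, 36, 36, 36, 36, 36]
t=4: [38, 38, 38, 38, 38, 38, 38, 38, 38, 38, 38, 38]
t=5: [36, 36, 36, 36, 36, 36, 36, 36, 36, 36, 36, 36]

Answer: u_11(3296) = 38
Key observation: The state at step 3, [36, 36, 36, 36, 36, 36, 36, 36, 36, 36, 36, 36], reappears at step 5: the system is in a cycle of period 2 from step 3 on.  Therefore the state at step 3296 equals the state at step 3 + ((3296 - 3) mod 2) = 4, which is [38, 38, 38, 38, 38, 38, 38, 38, 38, 38, 38, 38].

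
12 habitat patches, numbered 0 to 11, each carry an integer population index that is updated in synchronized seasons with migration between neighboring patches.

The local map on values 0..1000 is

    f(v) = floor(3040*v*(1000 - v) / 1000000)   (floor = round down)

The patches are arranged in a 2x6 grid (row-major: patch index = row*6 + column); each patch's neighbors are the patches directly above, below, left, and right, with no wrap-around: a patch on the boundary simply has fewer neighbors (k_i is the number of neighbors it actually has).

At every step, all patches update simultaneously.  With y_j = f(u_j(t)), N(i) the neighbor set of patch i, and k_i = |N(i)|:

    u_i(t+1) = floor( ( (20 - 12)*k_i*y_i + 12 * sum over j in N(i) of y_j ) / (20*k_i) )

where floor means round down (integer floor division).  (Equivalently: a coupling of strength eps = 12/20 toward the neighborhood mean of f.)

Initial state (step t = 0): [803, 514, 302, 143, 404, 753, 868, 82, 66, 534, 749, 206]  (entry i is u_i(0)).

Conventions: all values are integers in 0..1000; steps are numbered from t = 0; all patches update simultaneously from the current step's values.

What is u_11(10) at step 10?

Simulating step by step:
t=0: [803, 514, 302, 143, 404, 753, 868, 82, 66, 534, 749, 206]
t=1: [524, 573, 519, 574, 594, 594, 351, 350, 399, 528, 625, 539]
t=2: [733, 738, 746, 746, 730, 739, 711, 709, 732, 739, 733, 735]
t=3: [600, 594, 582, 582, 590, 591, 615, 612, 596, 587, 593, 590]
t=4: [727, 731, 736, 737, 735, 734, 722, 725, 731, 735, 734, 734]
t=5: [603, 598, 592, 590, 591, 592, 606, 603, 596, 592, 592, 593]
t=6: [727, 729, 732, 734, 734, 733, 726, 728, 731, 733, 733, 733]
t=7: [602, 600, 596, 593, 593, 593, 602, 600, 597, 594, 593, 594]
t=8: [728, 729, 731, 732, 733, 733, 728, 729, 731, 732, 733, 733]
t=9: [600, 599, 597, 595, 594, 594, 600, 599, 597, 595, 594, 594]
t=10: [729, 730, 731, 732, 732, 733, 729, 730, 731, 732, 732, 733]

Answer: u_11(10) = 733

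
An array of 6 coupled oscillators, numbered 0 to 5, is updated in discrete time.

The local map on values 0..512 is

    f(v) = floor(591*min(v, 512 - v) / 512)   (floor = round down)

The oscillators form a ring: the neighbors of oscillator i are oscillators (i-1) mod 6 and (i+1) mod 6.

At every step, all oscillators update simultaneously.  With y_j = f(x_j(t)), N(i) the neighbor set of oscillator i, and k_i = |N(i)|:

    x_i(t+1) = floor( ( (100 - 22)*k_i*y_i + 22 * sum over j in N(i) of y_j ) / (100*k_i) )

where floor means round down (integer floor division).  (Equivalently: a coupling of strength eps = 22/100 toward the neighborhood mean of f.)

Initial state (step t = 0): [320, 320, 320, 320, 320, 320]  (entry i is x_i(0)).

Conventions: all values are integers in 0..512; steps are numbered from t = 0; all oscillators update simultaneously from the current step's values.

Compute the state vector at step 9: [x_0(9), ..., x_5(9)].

Simulating step by step:
t=0: [320, 320, 320, 320, 320, 320]
t=1: [221, 221, 221, 221, 221, 221]
t=2: [255, 255, 255, 255, 255, 255]
t=3: [294, 294, 294, 294, 294, 294]
t=4: [251, 251, 251, 251, 251, 251]
t=5: [289, 289, 289, 289, 289, 289]
t=6: [257, 257, 257, 257, 257, 257]
t=7: [294, 294, 294, 294, 294, 294]
t=8: [251, 251, 251, 251, 251, 251]
t=9: [289, 289, 289, 289, 289, 289]

Answer: [289, 289, 289, 289, 289, 289]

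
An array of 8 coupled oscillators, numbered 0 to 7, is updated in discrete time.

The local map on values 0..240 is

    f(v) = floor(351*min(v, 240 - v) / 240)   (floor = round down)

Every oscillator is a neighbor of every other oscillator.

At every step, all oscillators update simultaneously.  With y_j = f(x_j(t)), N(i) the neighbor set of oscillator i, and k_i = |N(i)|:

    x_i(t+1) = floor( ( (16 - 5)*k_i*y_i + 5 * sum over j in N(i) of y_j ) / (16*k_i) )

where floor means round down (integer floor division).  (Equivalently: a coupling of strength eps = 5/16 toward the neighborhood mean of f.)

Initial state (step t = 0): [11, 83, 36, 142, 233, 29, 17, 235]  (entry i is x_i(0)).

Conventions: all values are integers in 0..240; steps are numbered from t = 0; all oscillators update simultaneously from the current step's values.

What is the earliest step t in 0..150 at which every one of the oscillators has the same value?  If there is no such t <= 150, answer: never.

Simulating step by step:
t=0: [11, 83, 36, 142, 233, 29, 17, 235]  (not all equal)
t=1: [28, 96, 51, 110, 24, 45, 33, 23]  (not all equal)
t=2: [52, 116, 74, 129, 49, 68, 57, 47]  (not all equal)
t=3: [86, 145, 106, 141, 82, 100, 90, 81]  (not all equal)
t=4: [128, 136, 147, 140, 124, 141, 132, 123]  (not all equal)
t=5: [160, 152, 142, 149, 163, 147, 156, 165]  (not all equal)
t=6: [119, 126, 136, 130, 116, 132, 123, 114]  (not all equal)
t=7: [170, 165, 156, 161, 167, 159, 168, 165]  (not all equal)
t=8: [105, 109, 117, 113, 107, 115, 107, 109]  (not all equal)
t=9: [155, 159, 167, 163, 157, 165, 157, 159]  (not all equal)
t=10: [121, 117, 109, 113, 119, 111, 119, 117]  (not all equal)
t=11: [172, 170, 162, 166, 172, 164, 172, 170]  (not all equal)
t=12: [100, 102, 110, 106, 100, 108, 100, 102]  (not all equal)
t=13: [147, 149, 156, 153, 147, 154, 147, 149]  (not all equal)
t=14: [134, 132, 125, 128, 134, 127, 134, 132]  (not all equal)
t=15: [156, 157, 164, 161, 156, 162, 156, 157]  (not all equal)
t=16: [120, 120, 113, 116, 120, 115, 120, 120]  (not all equal)
t=17: [173, 173, 167, 170, 173, 169, 173, 173]  (not all equal)
t=18: [97, 97, 103, 101, 97, 101, 97, 97]  (not all equal)
t=19: [141, 141, 147, 145, 141, 145, 141, 141]  (not all equal)
t=20: [143, 143, 137, 139, 143, 139, 143, 143]  (not all equal)
t=21: [141, 141, 147, 145, 141, 145, 141, 141]  (not all equal)

Answer: never
Key observation: The state at step 19 reappears at step 21 — the system is in a cycle of period 2 from step 19 on.  No step 0..21 is synchronized, and the cycle repeats forever, so no step up to 150 (or ever) has all oscillators equal.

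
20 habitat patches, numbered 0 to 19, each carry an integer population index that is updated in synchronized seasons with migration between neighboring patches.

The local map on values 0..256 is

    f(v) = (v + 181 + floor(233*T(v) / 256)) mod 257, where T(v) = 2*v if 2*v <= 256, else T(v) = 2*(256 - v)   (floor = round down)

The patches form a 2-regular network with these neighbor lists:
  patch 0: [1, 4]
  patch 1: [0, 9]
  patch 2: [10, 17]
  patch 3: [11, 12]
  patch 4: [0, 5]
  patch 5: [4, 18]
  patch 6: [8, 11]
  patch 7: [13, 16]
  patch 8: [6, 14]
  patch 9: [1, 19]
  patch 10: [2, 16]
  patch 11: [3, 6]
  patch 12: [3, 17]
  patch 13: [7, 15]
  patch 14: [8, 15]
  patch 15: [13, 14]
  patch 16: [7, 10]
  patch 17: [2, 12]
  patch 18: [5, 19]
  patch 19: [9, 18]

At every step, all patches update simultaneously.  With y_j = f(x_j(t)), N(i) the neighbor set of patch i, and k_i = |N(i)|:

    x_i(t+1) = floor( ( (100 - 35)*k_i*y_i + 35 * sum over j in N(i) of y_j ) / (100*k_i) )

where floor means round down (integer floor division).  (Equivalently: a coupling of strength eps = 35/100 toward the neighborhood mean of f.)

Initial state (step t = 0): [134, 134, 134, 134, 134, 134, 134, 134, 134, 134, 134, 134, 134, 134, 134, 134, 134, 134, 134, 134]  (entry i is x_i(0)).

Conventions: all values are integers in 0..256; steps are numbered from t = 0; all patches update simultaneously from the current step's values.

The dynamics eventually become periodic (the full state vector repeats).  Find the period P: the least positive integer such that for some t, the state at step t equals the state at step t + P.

Simulating step by step:
t=0: [134, 134, 134, 134, 134, 134, 134, 134, 134, 134, 134, 134, 134, 134, 134, 134, 134, 134, 134, 134]
t=1: [23, 23, 23, 23, 23, 23, 23, 23, 23, 23, 23, 23, 23, 23, 23, 23, 23, 23, 23, 23]
t=2: [245, 245, 245, 245, 245, 245, 245, 245, 245, 245, 245, 245, 245, 245, 245, 245, 245, 245, 245, 245]
t=3: [189, 189, 189, 189, 189, 189, 189, 189, 189, 189, 189, 189, 189, 189, 189, 189, 189, 189, 189, 189]
t=4: [234, 234, 234, 234, 234, 234, 234, 234, 234, 234, 234, 234, 234, 234, 234, 234, 234, 234, 234, 234]
t=5: [198, 198, 198, 198, 198, 198, 198, 198, 198, 198, 198, 198, 198, 198, 198, 198, 198, 198, 198, 198]
t=6: [227, 227, 227, 227, 227, 227, 227, 227, 227, 227, 227, 227, 227, 227, 227, 227, 227, 227, 227, 227]
t=7: [203, 203, 203, 203, 203, 203, 203, 203, 203, 203, 203, 203, 203, 203, 203, 203, 203, 203, 203, 203]
t=8: [223, 223, 223, 223, 223, 223, 223, 223, 223, 223, 223, 223, 223, 223, 223, 223, 223, 223, 223, 223]
t=9: [207, 207, 207, 207, 207, 207, 207, 207, 207, 207, 207, 207, 207, 207, 207, 207, 207, 207, 207, 207]
t=10: [220, 220, 220, 220, 220, 220, 220, 220, 220, 220, 220, 220, 220, 220, 220, 220, 220, 220, 220, 220]
t=11: [209, 209, 209, 209, 209, 209, 209, 209, 209, 209, 209, 209, 209, 209, 209, 209, 209, 209, 209, 209]
t=12: [218, 218, 218, 218, 218, 218, 218, 218, 218, 218, 218, 218, 218, 218, 218, 218, 218, 218, 218, 218]
t=13: [211, 211, 211, 211, 211, 211, 211, 211, 211, 211, 211, 211, 211, 211, 211, 211, 211, 211, 211, 211]
t=14: [216, 216, 216, 216, 216, 216, 216, 216, 216, 216, 216, 216, 216, 216, 216, 216, 216, 216, 216, 216]
t=15: [212, 212, 212, 212, 212, 212, 212, 212, 212, 212, 212, 212, 212, 212, 212, 212, 212, 212, 212, 212]
t=16: [216, 216, 216, 216, 216, 216, 216, 216, 216, 216, 216, 216, 216, 216, 216, 216, 216, 216, 216, 216]

Answer: 2
Key observation: The state at step 14, [216, 216, 216, 216, 216, 216, 216, 216, 216, 216, 216, 216, 216, 216, 216, 216, 216, 216, 216, 216], reappears at step 16 — and no state repeats earlier — so the cycle the system enters has period 2.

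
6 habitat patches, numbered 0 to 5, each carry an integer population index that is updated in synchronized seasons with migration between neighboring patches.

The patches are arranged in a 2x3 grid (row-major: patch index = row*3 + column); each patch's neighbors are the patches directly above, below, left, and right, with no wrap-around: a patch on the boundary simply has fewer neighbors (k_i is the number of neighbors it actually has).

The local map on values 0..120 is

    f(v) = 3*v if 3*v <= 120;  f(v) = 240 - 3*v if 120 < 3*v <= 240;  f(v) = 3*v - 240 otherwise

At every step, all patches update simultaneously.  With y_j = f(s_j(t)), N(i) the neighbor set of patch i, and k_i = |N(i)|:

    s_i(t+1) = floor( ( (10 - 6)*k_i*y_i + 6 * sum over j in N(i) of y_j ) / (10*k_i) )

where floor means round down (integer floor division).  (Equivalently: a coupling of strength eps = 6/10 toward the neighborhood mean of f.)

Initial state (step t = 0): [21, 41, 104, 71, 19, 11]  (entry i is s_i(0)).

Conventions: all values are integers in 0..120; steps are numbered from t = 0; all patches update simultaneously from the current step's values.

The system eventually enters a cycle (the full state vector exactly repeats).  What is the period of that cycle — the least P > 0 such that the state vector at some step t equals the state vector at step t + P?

Answer: 2
Key observation: The state at step 89, [89, 92, 89, 89, 92, 89], reappears at step 91 — and no state repeats earlier — so the cycle the system enters has period 2.

Derivation:
t=0: [21, 41, 104, 71, 19, 11]
t=1: [68, 85, 73, 46, 58, 51]
t=2: [49, 30, 39, 71, 67, 60]
t=3: [72, 85, 91, 50, 51, 70]
t=4: [41, 34, 26, 69, 61, 48]
t=5: [87, 91, 90, 65, 69, 78]
t=6: [31, 30, 23, 34, 30, 21]
t=7: [94, 86, 73, 95, 87, 72]
t=8: [35, 24, 21, 36, 25, 22]
t=9: [96, 77, 66, 97, 79, 67]
t=10: [37, 22, 31, 35, 21, 29]
t=11: [95, 79, 83, 94, 76, 81]
t=12: [31, 14, 5, 33, 14, 7]
t=13: [79, 46, 24, 80, 49, 25]
t=14: [31, 74, 81, 28, 72, 79]
t=15: [67, 31, 7, 68, 30, 9]
t=16: [54, 67, 44, 53, 67, 44]
t=17: [67, 60, 87, 67, 61, 87]
t=18: [45, 47, 32, 44, 46, 31]
t=19: [104, 100, 96, 105, 100, 96]
t=20: [69, 60, 51, 69, 60, 51]
t=21: [41, 60, 78, 41, 60, 78]
t=22: [99, 60, 22, 99, 60, 22]
t=23: [57, 60, 64, 57, 60, 64]
t=24: [66, 59, 51, 66, 59, 51]
t=25: [48, 63, 79, 48, 63, 79]
t=26: [82, 50, 17, 82, 50, 17]
t=27: [31, 65, 62, 31, 65, 62]
t=28: [78, 56, 51, 78, 56, 51]
t=29: [25, 61, 82, 25, 61, 82]
t=30: [69, 50, 21, 69, 50, 21]
t=31: [50, 73, 71, 50, 73, 71]
t=32: [69, 36, 25, 69, 36, 25]
t=33: [55, 86, 84, 55, 86, 84]
t=34: [57, 28, 13, 57, 28, 13]
t=35: [73, 72, 52, 73, 72, 52]
t=36: [21, 35, 66, 21, 35, 66]
t=37: [75, 84, 60, 75, 84, 60]
t=38: [14, 22, 45, 14, 22, 45]
t=39: [49, 69, 93, 49, 69, 93]
t=40: [75, 46, 37, 75, 46, 37]
t=41: [41, 86, 108, 41, 86, 108]
t=42: [87, 51, 64, 87, 51, 64]
t=43: [40, 66, 59, 40, 66, 59]
t=44: [96, 61, 56, 96, 61, 56]
t=45: [50, 58, 67, 50, 58, 67]
t=46: [82, 65, 47, 82, 65, 47]
t=47: [17, 48, 82, 17, 48, 82]
t=48: [64, 69, 33, 64, 69, 33]
t=49: [43, 49, 79, 43, 49, 79]
t=50: [105, 78, 30, 105, 78, 30]
t=51: [54, 36, 64, 54, 36, 64]
t=52: [87, 90, 66, 87, 90, 66]
t=53: [23, 30, 38, 23, 30, 38]
t=54: [75, 90, 106, 75, 90, 106]
t=55: [19, 36, 63, 19, 36, 63]
t=56: [72, 86, 68, 72, 86, 68]
t=57: [22, 22, 30, 22, 22, 30]
t=58: [66, 70, 82, 66, 70, 82]
t=59: [38, 27, 13, 38, 27, 13]
t=60: [104, 79, 51, 104, 79, 51]
t=61: [51, 33, 61, 51, 33, 61]
t=62: [90, 88, 69, 90, 88, 69]
t=63: [28, 27, 30, 28, 27, 30]
t=64: [83, 83, 87, 83, 83, 87]
t=65: [9, 11, 17, 9, 11, 17]
t=66: [28, 35, 45, 28, 35, 45]
t=67: [90, 100, 105, 90, 100, 105]
t=68: [39, 57, 70, 39, 57, 70]
t=69: [102, 70, 41, 102, 70, 41]
t=70: [55, 54, 90, 55, 54, 90]
t=71: [75, 67, 44, 75, 67, 44]
t=72: [22, 48, 87, 22, 48, 87]
t=73: [75, 75, 43, 75, 75, 43]
t=74: [15, 34, 82, 15, 34, 82]
t=75: [62, 71, 34, 62, 71, 34]
t=76: [45, 47, 79, 45, 47, 79]
t=77: [103, 81, 31, 103, 81, 31]
t=78: [49, 34, 66, 49, 34, 66]
t=79: [95, 88, 60, 95, 88, 60]
t=80: [38, 35, 49, 38, 35, 49]
t=81: [111, 104, 96, 111, 104, 96]
t=82: [86, 71, 55, 86, 71, 55]
t=83: [20, 34, 60, 20, 34, 60]
t=84: [72, 85, 72, 72, 85, 72]
t=85: [21, 18, 21, 21, 18, 21]
t=86: [60, 57, 60, 60, 57, 60]
t=87: [62, 65, 62, 62, 65, 62]
t=88: [51, 48, 51, 51, 48, 51]
t=89: [89, 92, 89, 89, 92, 89]
t=90: [29, 32, 29, 29, 32, 29]
t=91: [89, 92, 89, 89, 92, 89]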